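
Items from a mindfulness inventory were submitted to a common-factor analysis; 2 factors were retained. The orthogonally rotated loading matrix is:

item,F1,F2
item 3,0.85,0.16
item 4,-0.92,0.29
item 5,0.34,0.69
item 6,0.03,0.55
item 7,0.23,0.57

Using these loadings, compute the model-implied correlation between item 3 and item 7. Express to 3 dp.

r̂ = Σ λ_i·λ_j across factors = (0.85)(0.23) + (0.16)(0.57)
  = +0.1955 +0.0912 = 0.2867

0.287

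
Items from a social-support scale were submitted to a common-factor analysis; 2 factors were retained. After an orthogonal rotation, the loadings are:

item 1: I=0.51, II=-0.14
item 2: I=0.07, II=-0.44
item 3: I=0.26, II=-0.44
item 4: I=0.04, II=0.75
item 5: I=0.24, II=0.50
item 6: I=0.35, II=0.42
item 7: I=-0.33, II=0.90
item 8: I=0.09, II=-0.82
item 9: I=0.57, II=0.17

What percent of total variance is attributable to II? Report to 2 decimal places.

SS loadings for II = (-0.14)² + (-0.44)² + (-0.44)² + 0.75² + 0.50² + 0.42² + 0.90² + (-0.82)² + 0.17² = 2.9070
With 9 standardized items, total variance = 9. Proportion = 2.9070/9 = 0.3230 → 32.30%.

32.30%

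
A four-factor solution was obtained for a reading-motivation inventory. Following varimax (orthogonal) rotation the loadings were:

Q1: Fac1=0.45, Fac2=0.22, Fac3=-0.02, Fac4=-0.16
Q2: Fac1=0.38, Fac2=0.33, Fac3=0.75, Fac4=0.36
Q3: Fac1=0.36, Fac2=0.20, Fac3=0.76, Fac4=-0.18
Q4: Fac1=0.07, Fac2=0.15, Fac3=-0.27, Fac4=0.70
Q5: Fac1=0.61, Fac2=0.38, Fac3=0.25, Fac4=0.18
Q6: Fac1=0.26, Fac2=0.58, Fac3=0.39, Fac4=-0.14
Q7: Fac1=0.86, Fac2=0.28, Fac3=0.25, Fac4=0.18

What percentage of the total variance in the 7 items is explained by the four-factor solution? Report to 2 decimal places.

67.03%

Communalities: 0.2769, 0.9454, 0.7796, 0.5903, 0.6114, 0.5757, 0.9129; Σh² = 4.6922.
Total variance with 7 standardized items is 7, so the solution explains 4.6922/7 = 0.6703 = 67.03%.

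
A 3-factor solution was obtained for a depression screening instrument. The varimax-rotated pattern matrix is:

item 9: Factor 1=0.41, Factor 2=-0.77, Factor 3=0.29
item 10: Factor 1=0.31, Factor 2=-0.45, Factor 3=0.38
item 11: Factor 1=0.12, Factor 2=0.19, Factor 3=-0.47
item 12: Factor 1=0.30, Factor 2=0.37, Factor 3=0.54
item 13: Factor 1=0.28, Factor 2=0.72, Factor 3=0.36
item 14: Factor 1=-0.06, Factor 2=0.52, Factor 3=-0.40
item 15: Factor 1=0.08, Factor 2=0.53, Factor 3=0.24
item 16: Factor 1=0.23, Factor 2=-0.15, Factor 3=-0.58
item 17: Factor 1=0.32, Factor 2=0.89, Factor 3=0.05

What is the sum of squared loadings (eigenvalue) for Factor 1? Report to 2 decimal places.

0.61

SS loadings for Factor 1 = 0.41² + 0.31² + 0.12² + 0.30² + 0.28² + (-0.06)² + 0.08² + 0.23² + 0.32² = 0.1681 + 0.0961 + 0.0144 + 0.0900 + 0.0784 + 0.0036 + 0.0064 + 0.0529 + 0.1024 = 0.6123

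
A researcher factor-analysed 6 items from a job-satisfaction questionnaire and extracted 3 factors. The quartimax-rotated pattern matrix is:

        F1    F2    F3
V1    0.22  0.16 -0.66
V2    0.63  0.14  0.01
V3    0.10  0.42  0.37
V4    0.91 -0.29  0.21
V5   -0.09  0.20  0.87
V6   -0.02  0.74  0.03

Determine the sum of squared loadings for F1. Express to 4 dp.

SS loadings for F1 = 0.22² + 0.63² + 0.10² + 0.91² + (-0.09)² + (-0.02)² = 0.0484 + 0.3969 + 0.0100 + 0.8281 + 0.0081 + 0.0004 = 1.2919

1.2919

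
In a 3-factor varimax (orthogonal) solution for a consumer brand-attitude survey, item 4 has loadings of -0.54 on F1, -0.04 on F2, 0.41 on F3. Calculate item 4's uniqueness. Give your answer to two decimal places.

0.54

h² = (-0.54)² + (-0.04)² + 0.41² = 0.2916 + 0.0016 + 0.1681 = 0.4613
Uniqueness u² = 1 − h² = 1 − 0.4613 = 0.5387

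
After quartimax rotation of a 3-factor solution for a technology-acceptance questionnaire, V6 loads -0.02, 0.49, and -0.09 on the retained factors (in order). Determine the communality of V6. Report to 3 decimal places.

h² = (-0.02)² + 0.49² + (-0.09)² = 0.0004 + 0.2401 + 0.0081 = 0.2486

0.249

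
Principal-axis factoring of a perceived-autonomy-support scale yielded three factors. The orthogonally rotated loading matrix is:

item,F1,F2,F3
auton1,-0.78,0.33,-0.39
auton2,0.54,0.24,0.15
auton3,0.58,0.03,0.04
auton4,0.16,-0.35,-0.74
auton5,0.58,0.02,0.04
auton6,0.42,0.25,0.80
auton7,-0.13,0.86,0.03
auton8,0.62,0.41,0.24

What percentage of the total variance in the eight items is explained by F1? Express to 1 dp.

27.2%

SS loadings for F1 = (-0.78)² + 0.54² + 0.58² + 0.16² + 0.58² + 0.42² + (-0.13)² + 0.62² = 2.1761
With 8 standardized items, total variance = 8. Proportion = 2.1761/8 = 0.2720 → 27.20%.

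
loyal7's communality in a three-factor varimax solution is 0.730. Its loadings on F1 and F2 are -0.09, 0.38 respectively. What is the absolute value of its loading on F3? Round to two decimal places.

Under orthogonal rotation h² = Σλ², so λ_F3² = h² − (0.1525) = 0.730 − 0.1525 = 0.5775.
|λ| = √0.5775 = 0.7599.

0.76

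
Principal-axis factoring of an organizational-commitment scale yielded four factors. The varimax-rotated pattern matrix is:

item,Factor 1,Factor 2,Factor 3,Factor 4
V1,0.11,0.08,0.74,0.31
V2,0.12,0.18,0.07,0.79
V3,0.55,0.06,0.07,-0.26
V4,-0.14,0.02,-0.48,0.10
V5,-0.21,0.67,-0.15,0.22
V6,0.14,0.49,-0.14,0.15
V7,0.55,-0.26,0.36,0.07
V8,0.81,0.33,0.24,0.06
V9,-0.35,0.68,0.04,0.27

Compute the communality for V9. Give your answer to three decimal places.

h² = (-0.35)² + 0.68² + 0.04² + 0.27² = 0.1225 + 0.4624 + 0.0016 + 0.0729 = 0.6594

0.659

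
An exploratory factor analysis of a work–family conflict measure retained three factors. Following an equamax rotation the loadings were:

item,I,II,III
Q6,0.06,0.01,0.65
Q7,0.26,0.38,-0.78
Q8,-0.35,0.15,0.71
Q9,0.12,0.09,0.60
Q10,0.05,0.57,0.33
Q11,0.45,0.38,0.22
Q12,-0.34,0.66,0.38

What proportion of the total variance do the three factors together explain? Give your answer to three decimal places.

SS loadings by factor: 0.5287, 1.0800, 2.1967; total = 3.8054.
Total variance with 7 standardized items is 7, so the solution explains 3.8054/7 = 0.5436.

0.544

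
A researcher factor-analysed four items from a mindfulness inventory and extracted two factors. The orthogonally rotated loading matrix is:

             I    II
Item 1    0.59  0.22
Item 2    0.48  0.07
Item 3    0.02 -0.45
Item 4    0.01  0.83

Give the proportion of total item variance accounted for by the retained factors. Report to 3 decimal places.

SS loadings by factor: 0.5790, 0.9447; total = 1.5237.
Total variance with 4 standardized items is 4, so the solution explains 1.5237/4 = 0.3809.

0.381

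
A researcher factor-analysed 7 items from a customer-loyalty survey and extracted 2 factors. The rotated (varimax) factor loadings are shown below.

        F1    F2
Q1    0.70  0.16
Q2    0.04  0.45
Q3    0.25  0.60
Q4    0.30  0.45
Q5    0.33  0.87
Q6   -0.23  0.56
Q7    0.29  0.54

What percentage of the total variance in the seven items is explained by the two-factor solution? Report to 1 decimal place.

43.5%

SS loadings by factor: 0.8900, 2.1527; total = 3.0427.
Total variance with 7 standardized items is 7, so the solution explains 3.0427/7 = 0.4347 = 43.47%.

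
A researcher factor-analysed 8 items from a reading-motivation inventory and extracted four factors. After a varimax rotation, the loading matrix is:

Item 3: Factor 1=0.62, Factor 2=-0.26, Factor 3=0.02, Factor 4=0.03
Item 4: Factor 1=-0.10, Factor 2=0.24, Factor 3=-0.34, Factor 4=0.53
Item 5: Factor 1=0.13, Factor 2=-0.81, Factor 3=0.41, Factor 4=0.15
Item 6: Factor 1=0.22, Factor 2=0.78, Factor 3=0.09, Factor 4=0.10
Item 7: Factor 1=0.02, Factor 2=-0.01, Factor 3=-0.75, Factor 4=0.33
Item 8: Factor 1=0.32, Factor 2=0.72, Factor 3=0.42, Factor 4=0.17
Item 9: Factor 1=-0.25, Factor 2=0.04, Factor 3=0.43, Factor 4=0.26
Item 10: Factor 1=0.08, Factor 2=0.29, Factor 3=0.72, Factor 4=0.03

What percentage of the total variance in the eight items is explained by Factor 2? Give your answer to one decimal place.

SS loadings for Factor 2 = (-0.26)² + 0.24² + (-0.81)² + 0.78² + (-0.01)² + 0.72² + 0.04² + 0.29² = 1.9939
With 8 standardized items, total variance = 8. Proportion = 1.9939/8 = 0.2492 → 24.92%.

24.9%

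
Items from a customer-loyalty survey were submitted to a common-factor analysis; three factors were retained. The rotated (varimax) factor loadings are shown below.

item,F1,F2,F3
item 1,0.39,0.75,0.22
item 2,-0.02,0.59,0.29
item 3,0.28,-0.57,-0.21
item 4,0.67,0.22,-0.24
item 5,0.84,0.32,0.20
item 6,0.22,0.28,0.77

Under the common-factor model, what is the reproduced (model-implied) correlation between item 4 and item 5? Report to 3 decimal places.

0.585

r̂ = Σ λ_i·λ_j across factors = (0.67)(0.84) + (0.22)(0.32) + (-0.24)(0.20)
  = +0.5628 +0.0704 -0.0480 = 0.5852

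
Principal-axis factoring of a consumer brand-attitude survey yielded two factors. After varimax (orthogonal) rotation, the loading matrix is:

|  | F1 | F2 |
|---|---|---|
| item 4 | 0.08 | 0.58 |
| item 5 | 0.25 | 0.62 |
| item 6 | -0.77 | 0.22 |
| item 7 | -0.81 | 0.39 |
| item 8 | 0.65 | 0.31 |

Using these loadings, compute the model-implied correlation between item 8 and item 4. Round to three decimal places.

r̂ = Σ λ_i·λ_j across factors = (0.65)(0.08) + (0.31)(0.58)
  = +0.0520 +0.1798 = 0.2318

0.232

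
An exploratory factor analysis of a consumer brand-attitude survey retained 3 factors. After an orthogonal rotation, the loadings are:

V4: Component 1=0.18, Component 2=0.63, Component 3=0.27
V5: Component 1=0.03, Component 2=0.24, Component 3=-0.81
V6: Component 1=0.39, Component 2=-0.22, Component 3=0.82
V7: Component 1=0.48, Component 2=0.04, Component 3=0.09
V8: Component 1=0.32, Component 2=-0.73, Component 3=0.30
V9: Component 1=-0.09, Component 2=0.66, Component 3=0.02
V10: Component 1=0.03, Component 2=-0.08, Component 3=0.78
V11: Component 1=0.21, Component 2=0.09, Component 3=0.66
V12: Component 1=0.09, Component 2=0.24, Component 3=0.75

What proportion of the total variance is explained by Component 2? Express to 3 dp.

0.172

SS loadings for Component 2 = 0.63² + 0.24² + (-0.22)² + 0.04² + (-0.73)² + 0.66² + (-0.08)² + 0.09² + 0.24² = 1.5451
Proportion of variance = 1.5451 / 9 = 0.1717.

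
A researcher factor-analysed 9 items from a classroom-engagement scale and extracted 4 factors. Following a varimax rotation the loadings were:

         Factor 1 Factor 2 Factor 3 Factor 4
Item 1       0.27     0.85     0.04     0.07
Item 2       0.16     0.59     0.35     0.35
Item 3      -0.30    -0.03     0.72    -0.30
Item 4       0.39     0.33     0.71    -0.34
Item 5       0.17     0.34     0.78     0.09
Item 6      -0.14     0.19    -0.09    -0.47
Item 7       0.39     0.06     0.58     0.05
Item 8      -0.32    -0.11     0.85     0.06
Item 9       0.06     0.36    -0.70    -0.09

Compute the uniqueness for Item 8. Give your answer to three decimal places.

h² = (-0.32)² + (-0.11)² + 0.85² + 0.06² = 0.1024 + 0.0121 + 0.7225 + 0.0036 = 0.8406
Uniqueness u² = 1 − h² = 1 − 0.8406 = 0.1594

0.159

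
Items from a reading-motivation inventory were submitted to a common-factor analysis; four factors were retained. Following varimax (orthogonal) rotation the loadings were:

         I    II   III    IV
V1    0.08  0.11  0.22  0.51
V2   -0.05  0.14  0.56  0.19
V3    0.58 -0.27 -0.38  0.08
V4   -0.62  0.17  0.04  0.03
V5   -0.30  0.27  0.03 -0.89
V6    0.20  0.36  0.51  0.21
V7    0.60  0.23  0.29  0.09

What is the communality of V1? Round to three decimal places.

h² = 0.08² + 0.11² + 0.22² + 0.51² = 0.0064 + 0.0121 + 0.0484 + 0.2601 = 0.3270

0.327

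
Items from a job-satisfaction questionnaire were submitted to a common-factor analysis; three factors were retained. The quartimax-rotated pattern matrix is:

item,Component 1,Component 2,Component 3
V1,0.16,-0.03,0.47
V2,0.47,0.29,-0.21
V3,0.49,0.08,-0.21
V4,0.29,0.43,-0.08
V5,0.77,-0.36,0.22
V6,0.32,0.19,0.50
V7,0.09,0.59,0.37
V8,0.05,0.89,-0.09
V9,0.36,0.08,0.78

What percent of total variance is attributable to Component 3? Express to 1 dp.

SS loadings for Component 3 = 0.47² + (-0.21)² + (-0.21)² + (-0.08)² + 0.22² + 0.50² + 0.37² + (-0.09)² + 0.78² = 1.3673
With 9 standardized items, total variance = 9. Proportion = 1.3673/9 = 0.1519 → 15.19%.

15.2%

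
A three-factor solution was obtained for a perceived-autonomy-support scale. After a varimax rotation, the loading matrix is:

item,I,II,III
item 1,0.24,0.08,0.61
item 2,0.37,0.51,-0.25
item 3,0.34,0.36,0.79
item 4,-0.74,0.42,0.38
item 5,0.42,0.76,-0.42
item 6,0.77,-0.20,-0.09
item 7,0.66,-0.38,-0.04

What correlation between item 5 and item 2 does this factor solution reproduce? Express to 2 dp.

0.65

r̂ = Σ λ_i·λ_j across factors = (0.42)(0.37) + (0.76)(0.51) + (-0.42)(-0.25)
  = +0.1554 +0.3876 +0.1050 = 0.6480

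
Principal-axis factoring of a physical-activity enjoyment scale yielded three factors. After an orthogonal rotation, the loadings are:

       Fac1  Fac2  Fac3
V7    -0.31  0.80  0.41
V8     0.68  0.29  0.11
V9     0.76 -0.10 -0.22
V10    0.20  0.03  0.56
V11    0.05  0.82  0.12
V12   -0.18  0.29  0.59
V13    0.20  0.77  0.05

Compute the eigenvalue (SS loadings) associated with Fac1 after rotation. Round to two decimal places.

SS loadings for Fac1 = (-0.31)² + 0.68² + 0.76² + 0.20² + 0.05² + (-0.18)² + 0.20² = 0.0961 + 0.4624 + 0.5776 + 0.0400 + 0.0025 + 0.0324 + 0.0400 = 1.2510

1.25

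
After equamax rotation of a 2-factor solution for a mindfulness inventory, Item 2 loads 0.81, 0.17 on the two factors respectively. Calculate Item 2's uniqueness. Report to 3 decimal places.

h² = 0.81² + 0.17² = 0.6561 + 0.0289 = 0.6850
Uniqueness u² = 1 − h² = 1 − 0.6850 = 0.3150

0.315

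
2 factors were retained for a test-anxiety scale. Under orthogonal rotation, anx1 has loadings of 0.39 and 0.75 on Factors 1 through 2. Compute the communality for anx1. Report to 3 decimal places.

0.715

h² = 0.39² + 0.75² = 0.1521 + 0.5625 = 0.7146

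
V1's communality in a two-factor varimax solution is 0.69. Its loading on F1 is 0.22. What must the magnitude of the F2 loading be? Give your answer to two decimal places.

Under orthogonal rotation h² = Σλ², so λ_F2² = h² − (0.0484) = 0.69 − 0.0484 = 0.6416.
|λ| = √0.6416 = 0.8010.

0.80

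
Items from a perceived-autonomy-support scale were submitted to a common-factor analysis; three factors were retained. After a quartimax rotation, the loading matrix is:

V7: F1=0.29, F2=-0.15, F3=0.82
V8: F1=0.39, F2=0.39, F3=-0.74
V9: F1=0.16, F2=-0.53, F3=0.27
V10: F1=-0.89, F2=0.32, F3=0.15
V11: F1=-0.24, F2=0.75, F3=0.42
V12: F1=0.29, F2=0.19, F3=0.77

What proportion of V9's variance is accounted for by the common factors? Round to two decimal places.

0.38

h² = 0.16² + (-0.53)² + 0.27² = 0.0256 + 0.2809 + 0.0729 = 0.3794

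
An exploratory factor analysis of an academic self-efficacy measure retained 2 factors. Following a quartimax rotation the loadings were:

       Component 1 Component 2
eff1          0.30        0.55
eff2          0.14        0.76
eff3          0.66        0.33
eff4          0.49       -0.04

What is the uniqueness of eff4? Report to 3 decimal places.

0.758

h² = 0.49² + (-0.04)² = 0.2401 + 0.0016 = 0.2417
Uniqueness u² = 1 − h² = 1 − 0.2417 = 0.7583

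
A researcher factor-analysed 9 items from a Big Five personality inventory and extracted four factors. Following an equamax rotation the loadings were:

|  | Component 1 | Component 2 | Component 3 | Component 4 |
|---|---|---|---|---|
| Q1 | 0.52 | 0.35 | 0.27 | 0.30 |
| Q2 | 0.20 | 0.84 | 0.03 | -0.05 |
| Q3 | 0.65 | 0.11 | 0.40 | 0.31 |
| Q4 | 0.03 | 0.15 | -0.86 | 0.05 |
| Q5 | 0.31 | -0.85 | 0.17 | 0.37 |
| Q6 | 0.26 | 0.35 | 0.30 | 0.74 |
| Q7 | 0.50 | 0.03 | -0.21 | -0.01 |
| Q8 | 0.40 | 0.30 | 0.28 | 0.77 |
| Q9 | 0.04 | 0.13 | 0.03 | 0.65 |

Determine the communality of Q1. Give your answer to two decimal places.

h² = 0.52² + 0.35² + 0.27² + 0.30² = 0.2704 + 0.1225 + 0.0729 + 0.0900 = 0.5558

0.56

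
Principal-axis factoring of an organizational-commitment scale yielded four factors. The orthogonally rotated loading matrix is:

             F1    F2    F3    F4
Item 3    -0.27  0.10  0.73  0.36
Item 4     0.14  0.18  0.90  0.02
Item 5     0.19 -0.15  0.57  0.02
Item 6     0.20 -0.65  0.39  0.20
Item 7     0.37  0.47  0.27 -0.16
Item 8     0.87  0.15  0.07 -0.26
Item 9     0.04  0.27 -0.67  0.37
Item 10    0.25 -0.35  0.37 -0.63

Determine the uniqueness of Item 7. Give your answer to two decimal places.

0.54

h² = 0.37² + 0.47² + 0.27² + (-0.16)² = 0.1369 + 0.2209 + 0.0729 + 0.0256 = 0.4563
Uniqueness u² = 1 − h² = 1 − 0.4563 = 0.5437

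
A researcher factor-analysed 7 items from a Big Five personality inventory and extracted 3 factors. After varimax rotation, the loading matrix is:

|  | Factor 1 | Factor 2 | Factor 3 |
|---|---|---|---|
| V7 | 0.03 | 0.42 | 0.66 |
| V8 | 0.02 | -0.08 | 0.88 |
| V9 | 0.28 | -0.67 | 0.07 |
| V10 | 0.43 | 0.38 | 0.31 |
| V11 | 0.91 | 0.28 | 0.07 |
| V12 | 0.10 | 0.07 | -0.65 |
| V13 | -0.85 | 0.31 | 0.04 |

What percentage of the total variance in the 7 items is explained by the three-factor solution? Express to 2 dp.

64.58%

Communalities: 0.6129, 0.7812, 0.5322, 0.4254, 0.9114, 0.4374, 0.8202; Σh² = 4.5207.
Total variance with 7 standardized items is 7, so the solution explains 4.5207/7 = 0.6458 = 64.58%.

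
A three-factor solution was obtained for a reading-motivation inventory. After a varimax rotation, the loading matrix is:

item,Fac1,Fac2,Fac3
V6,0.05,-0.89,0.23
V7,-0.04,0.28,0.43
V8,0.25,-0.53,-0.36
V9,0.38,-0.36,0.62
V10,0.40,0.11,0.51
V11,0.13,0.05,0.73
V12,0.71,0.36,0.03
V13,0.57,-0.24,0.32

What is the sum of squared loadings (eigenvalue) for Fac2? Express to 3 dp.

SS loadings for Fac2 = (-0.89)² + 0.28² + (-0.53)² + (-0.36)² + 0.11² + 0.05² + 0.36² + (-0.24)² = 0.7921 + 0.0784 + 0.2809 + 0.1296 + 0.0121 + 0.0025 + 0.1296 + 0.0576 = 1.4828

1.483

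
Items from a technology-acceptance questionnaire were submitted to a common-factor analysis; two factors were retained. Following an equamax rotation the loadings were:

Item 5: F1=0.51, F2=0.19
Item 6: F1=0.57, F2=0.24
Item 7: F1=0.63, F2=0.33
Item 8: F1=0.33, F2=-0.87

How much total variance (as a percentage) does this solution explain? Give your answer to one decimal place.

SS loadings by factor: 1.0908, 0.9595; total = 2.0503.
Total variance with 4 standardized items is 4, so the solution explains 2.0503/4 = 0.5126 = 51.26%.

51.3%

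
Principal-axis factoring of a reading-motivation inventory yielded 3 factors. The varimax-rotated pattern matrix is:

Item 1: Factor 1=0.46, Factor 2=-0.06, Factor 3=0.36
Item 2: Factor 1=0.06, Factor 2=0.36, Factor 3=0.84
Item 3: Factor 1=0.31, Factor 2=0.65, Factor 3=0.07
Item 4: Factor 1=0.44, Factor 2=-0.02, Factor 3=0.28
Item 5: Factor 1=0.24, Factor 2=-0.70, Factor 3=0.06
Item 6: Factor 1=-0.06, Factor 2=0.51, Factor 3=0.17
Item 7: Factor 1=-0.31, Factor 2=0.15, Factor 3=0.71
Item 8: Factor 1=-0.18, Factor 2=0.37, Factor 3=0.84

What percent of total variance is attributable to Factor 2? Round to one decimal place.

SS loadings for Factor 2 = (-0.06)² + 0.36² + 0.65² + (-0.02)² + (-0.70)² + 0.51² + 0.15² + 0.37² = 1.4656
With 8 standardized items, total variance = 8. Proportion = 1.4656/8 = 0.1832 → 18.32%.

18.3%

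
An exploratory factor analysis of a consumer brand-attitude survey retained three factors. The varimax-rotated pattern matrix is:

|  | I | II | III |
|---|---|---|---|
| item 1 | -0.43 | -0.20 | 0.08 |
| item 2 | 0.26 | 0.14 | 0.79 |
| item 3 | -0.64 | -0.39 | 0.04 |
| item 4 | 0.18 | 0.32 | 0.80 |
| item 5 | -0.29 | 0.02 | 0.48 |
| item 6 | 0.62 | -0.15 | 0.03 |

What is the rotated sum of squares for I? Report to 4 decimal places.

1.1630

SS loadings for I = (-0.43)² + 0.26² + (-0.64)² + 0.18² + (-0.29)² + 0.62² = 0.1849 + 0.0676 + 0.4096 + 0.0324 + 0.0841 + 0.3844 = 1.1630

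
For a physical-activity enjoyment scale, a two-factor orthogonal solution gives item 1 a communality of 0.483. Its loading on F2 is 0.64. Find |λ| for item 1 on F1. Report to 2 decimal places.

0.27

Under orthogonal rotation h² = Σλ², so λ_F1² = h² − (0.4096) = 0.483 − 0.4096 = 0.0734.
|λ| = √0.0734 = 0.2709.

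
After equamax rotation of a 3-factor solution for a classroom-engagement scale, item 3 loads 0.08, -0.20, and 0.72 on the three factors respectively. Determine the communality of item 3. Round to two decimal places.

h² = 0.08² + (-0.20)² + 0.72² = 0.0064 + 0.0400 + 0.5184 = 0.5648

0.56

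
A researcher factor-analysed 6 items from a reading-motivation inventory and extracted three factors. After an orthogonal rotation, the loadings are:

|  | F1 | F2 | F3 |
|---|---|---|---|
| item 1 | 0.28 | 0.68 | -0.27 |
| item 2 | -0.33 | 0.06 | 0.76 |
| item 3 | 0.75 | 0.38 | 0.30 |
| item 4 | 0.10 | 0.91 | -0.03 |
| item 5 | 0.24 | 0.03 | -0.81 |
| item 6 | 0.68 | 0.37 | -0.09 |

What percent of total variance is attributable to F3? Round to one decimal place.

SS loadings for F3 = (-0.27)² + 0.76² + 0.30² + (-0.03)² + (-0.81)² + (-0.09)² = 1.4056
With 6 standardized items, total variance = 6. Proportion = 1.4056/6 = 0.2343 → 23.43%.

23.4%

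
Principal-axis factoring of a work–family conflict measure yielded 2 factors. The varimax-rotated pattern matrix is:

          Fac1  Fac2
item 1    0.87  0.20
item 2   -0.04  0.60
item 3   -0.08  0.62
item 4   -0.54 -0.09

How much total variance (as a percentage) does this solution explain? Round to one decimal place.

Communalities: 0.7969, 0.3616, 0.3908, 0.2997; Σh² = 1.8490.
Total variance with 4 standardized items is 4, so the solution explains 1.8490/4 = 0.4623 = 46.23%.

46.2%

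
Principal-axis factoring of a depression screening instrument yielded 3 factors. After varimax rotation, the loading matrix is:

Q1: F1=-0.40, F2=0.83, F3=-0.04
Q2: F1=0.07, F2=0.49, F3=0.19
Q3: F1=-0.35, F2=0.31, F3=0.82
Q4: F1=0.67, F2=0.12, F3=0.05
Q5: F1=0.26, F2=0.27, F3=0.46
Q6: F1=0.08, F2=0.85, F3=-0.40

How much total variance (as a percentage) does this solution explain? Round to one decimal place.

SS loadings by factor: 0.8103, 1.8349, 1.0842; total = 3.7294.
Total variance with 6 standardized items is 6, so the solution explains 3.7294/6 = 0.6216 = 62.16%.

62.2%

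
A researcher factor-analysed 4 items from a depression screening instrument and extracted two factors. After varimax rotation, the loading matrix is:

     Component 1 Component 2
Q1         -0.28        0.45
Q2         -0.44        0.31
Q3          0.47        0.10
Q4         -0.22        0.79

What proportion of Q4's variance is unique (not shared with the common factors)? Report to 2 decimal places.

0.33

h² = (-0.22)² + 0.79² = 0.0484 + 0.6241 = 0.6725
Uniqueness u² = 1 − h² = 1 − 0.6725 = 0.3275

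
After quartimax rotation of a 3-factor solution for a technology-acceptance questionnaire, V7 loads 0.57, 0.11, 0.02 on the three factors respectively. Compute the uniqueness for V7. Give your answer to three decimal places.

h² = 0.57² + 0.11² + 0.02² = 0.3249 + 0.0121 + 0.0004 = 0.3374
Uniqueness u² = 1 − h² = 1 − 0.3374 = 0.6626

0.663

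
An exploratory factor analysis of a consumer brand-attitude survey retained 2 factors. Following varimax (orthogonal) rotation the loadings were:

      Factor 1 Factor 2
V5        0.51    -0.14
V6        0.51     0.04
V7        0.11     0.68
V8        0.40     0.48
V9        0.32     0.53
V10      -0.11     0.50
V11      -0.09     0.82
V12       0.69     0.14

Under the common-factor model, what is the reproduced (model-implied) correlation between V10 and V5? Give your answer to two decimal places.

r̂ = Σ λ_i·λ_j across factors = (-0.11)(0.51) + (0.50)(-0.14)
  = -0.0561 -0.0700 = -0.1261

-0.13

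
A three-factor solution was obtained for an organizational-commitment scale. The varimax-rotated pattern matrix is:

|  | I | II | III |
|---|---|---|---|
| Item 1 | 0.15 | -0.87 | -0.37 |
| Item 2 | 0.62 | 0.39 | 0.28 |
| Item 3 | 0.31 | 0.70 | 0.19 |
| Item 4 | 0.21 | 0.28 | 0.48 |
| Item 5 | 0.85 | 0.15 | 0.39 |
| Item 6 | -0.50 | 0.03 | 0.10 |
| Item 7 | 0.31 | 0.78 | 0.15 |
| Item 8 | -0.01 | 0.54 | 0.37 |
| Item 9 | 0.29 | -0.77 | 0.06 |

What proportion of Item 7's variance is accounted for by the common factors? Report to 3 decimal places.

h² = 0.31² + 0.78² + 0.15² = 0.0961 + 0.6084 + 0.0225 = 0.7270

0.727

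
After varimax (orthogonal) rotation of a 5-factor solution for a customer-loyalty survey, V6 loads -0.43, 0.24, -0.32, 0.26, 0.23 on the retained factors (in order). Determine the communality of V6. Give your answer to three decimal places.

h² = (-0.43)² + 0.24² + (-0.32)² + 0.26² + 0.23² = 0.1849 + 0.0576 + 0.1024 + 0.0676 + 0.0529 = 0.4654

0.465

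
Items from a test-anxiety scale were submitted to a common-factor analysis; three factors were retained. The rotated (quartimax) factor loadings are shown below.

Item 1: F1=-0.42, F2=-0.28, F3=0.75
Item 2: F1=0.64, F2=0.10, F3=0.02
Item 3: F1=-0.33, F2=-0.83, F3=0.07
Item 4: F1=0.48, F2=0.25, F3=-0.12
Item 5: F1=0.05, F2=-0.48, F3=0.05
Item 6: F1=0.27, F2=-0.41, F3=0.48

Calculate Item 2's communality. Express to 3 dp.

h² = 0.64² + 0.10² + 0.02² = 0.4096 + 0.0100 + 0.0004 = 0.4200

0.420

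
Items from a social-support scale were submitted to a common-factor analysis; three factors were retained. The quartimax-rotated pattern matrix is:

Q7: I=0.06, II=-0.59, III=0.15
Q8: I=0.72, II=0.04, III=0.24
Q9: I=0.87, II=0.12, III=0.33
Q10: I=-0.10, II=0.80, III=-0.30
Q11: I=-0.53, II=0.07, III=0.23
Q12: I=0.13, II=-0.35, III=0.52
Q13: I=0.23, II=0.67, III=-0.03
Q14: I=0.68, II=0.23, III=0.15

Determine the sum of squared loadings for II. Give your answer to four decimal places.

SS loadings for II = (-0.59)² + 0.04² + 0.12² + 0.80² + 0.07² + (-0.35)² + 0.67² + 0.23² = 0.3481 + 0.0016 + 0.0144 + 0.6400 + 0.0049 + 0.1225 + 0.4489 + 0.0529 = 1.6333

1.6333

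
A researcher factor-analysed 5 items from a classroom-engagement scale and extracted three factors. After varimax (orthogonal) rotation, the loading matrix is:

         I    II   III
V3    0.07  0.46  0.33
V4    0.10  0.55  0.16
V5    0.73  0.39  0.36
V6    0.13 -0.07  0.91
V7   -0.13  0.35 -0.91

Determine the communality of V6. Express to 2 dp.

0.85

h² = 0.13² + (-0.07)² + 0.91² = 0.0169 + 0.0049 + 0.8281 = 0.8499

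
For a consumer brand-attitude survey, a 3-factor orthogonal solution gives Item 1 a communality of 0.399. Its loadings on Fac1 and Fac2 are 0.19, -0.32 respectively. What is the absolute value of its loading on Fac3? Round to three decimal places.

0.510

Under orthogonal rotation h² = Σλ², so λ_Fac3² = h² − (0.1385) = 0.399 − 0.1385 = 0.2605.
|λ| = √0.2605 = 0.5104.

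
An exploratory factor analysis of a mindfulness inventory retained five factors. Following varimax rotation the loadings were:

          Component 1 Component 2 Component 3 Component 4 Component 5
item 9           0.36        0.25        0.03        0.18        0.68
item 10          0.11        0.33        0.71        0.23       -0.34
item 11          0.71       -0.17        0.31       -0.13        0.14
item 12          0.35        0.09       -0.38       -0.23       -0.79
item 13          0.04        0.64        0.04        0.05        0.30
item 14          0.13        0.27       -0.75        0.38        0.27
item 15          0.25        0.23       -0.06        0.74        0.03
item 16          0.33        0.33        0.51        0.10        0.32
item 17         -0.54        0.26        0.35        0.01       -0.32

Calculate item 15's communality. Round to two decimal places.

h² = 0.25² + 0.23² + (-0.06)² + 0.74² + 0.03² = 0.0625 + 0.0529 + 0.0036 + 0.5476 + 0.0009 = 0.6675

0.67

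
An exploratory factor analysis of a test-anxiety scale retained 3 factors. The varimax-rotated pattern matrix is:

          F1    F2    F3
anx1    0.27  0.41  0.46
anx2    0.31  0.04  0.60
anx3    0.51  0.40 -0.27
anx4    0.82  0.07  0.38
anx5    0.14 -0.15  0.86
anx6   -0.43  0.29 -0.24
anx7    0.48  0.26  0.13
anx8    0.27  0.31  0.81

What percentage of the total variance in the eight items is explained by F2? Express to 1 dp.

7.6%

SS loadings for F2 = 0.41² + 0.04² + 0.40² + 0.07² + (-0.15)² + 0.29² + 0.26² + 0.31² = 0.6049
With 8 standardized items, total variance = 8. Proportion = 0.6049/8 = 0.0756 → 7.56%.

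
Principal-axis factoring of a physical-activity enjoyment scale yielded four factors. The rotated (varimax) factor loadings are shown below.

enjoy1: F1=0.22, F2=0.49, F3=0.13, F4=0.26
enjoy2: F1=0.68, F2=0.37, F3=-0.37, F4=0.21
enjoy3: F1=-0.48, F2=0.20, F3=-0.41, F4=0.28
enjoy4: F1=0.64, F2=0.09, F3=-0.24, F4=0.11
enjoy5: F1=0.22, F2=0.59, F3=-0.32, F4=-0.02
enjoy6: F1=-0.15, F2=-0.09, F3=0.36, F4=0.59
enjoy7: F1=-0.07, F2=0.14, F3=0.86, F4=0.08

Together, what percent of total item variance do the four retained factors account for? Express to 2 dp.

56.22%

SS loadings by factor: 1.2266, 0.8009, 1.3511, 0.5571; total = 3.9357.
Total variance with 7 standardized items is 7, so the solution explains 3.9357/7 = 0.5622 = 56.22%.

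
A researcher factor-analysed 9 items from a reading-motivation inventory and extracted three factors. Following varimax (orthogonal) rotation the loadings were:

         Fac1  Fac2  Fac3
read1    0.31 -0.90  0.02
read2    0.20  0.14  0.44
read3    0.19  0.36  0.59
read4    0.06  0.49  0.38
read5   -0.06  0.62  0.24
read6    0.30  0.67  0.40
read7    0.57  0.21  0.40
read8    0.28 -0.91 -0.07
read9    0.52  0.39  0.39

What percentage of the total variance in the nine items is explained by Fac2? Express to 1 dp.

34.0%

SS loadings for Fac2 = (-0.90)² + 0.14² + 0.36² + 0.49² + 0.62² + 0.67² + 0.21² + (-0.91)² + 0.39² = 3.0569
With 9 standardized items, total variance = 9. Proportion = 3.0569/9 = 0.3397 → 33.97%.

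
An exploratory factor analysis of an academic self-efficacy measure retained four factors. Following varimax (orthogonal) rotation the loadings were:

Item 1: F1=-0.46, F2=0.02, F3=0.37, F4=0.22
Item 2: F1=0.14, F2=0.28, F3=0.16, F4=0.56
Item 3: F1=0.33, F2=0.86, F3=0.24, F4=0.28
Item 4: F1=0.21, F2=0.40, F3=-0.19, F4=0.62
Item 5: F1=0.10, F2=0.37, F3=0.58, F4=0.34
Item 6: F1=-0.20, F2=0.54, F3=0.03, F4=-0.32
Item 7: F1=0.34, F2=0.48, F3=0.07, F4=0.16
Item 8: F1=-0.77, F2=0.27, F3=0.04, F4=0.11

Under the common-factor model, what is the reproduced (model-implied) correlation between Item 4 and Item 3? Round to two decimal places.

r̂ = Σ λ_i·λ_j across factors = (0.21)(0.33) + (0.40)(0.86) + (-0.19)(0.24) + (0.62)(0.28)
  = +0.0693 +0.3440 -0.0456 +0.1736 = 0.5413

0.54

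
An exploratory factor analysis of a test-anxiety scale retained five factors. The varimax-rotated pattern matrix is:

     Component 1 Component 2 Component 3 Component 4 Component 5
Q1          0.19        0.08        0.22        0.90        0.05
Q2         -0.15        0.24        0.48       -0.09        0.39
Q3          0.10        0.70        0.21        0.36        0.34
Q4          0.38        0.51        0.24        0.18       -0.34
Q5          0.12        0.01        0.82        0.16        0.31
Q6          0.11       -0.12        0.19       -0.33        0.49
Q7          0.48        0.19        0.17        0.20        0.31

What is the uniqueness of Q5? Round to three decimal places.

0.191

h² = 0.12² + 0.01² + 0.82² + 0.16² + 0.31² = 0.0144 + 0.0001 + 0.6724 + 0.0256 + 0.0961 = 0.8086
Uniqueness u² = 1 − h² = 1 − 0.8086 = 0.1914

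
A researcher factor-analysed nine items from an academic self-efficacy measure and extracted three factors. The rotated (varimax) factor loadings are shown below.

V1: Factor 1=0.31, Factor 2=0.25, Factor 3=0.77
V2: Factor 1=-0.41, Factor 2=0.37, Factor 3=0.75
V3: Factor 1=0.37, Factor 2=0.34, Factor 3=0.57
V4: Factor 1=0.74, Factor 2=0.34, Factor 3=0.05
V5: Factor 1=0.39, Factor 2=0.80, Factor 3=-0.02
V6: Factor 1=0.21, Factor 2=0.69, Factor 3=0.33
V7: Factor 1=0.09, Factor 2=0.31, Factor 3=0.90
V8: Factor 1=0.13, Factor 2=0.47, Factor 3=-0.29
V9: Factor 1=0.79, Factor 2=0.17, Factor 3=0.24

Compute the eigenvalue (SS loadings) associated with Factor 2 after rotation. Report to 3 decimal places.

1.893

SS loadings for Factor 2 = 0.25² + 0.37² + 0.34² + 0.34² + 0.80² + 0.69² + 0.31² + 0.47² + 0.17² = 0.0625 + 0.1369 + 0.1156 + 0.1156 + 0.6400 + 0.4761 + 0.0961 + 0.2209 + 0.0289 = 1.8926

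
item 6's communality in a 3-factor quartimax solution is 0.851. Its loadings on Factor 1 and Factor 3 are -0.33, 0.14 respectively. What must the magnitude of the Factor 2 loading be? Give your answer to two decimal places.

Under orthogonal rotation h² = Σλ², so λ_Factor 2² = h² − (0.1285) = 0.851 − 0.1285 = 0.7225.
|λ| = √0.7225 = 0.8500.

0.85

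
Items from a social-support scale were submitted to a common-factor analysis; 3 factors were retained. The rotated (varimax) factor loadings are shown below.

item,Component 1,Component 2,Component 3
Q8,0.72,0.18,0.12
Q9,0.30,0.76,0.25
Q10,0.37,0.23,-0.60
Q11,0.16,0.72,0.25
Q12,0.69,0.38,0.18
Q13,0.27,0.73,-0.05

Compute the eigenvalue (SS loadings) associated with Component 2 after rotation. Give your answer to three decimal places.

1.859

SS loadings for Component 2 = 0.18² + 0.76² + 0.23² + 0.72² + 0.38² + 0.73² = 0.0324 + 0.5776 + 0.0529 + 0.5184 + 0.1444 + 0.5329 = 1.8586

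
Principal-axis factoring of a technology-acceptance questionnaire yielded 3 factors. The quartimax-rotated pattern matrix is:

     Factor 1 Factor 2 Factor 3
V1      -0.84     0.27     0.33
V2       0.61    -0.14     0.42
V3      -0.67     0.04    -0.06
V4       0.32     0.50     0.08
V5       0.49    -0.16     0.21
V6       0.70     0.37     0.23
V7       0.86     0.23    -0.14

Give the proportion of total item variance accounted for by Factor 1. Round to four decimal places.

SS loadings for Factor 1 = (-0.84)² + 0.61² + (-0.67)² + 0.32² + 0.49² + 0.70² + 0.86² = 3.0987
Proportion of variance = 3.0987 / 7 = 0.4427.

0.4427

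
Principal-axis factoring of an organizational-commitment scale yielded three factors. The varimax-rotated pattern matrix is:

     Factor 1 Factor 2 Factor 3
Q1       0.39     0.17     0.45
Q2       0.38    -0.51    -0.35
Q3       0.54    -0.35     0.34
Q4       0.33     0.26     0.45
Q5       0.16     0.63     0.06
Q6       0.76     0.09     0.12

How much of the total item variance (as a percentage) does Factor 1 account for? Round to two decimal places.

21.67%

SS loadings for Factor 1 = 0.39² + 0.38² + 0.54² + 0.33² + 0.16² + 0.76² = 1.3002
With 6 standardized items, total variance = 6. Proportion = 1.3002/6 = 0.2167 → 21.67%.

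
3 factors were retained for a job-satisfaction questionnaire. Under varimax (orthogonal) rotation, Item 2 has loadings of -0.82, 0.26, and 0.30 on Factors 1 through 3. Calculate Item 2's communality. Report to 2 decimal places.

h² = (-0.82)² + 0.26² + 0.30² = 0.6724 + 0.0676 + 0.0900 = 0.8300

0.83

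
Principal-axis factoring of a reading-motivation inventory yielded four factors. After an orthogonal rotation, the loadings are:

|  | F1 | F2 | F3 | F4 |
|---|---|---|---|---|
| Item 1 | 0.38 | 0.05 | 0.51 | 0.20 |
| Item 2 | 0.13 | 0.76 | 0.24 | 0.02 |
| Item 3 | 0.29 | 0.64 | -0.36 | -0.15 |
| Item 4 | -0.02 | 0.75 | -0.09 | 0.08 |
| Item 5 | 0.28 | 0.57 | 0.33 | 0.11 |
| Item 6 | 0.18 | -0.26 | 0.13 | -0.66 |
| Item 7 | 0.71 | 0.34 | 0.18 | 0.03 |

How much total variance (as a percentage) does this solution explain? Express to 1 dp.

57.9%

SS loadings by factor: 0.8607, 2.0603, 0.6136, 0.5179; total = 4.0525.
Total variance with 7 standardized items is 7, so the solution explains 4.0525/7 = 0.5789 = 57.89%.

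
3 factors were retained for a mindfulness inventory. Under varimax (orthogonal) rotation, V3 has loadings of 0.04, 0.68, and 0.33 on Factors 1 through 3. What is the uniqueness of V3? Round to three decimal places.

0.427

h² = 0.04² + 0.68² + 0.33² = 0.0016 + 0.4624 + 0.1089 = 0.5729
Uniqueness u² = 1 − h² = 1 − 0.5729 = 0.4271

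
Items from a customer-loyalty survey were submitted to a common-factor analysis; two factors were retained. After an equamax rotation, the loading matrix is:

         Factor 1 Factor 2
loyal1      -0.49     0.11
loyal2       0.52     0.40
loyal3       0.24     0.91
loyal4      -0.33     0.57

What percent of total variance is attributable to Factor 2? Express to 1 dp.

SS loadings for Factor 2 = 0.11² + 0.40² + 0.91² + 0.57² = 1.3251
With 4 standardized items, total variance = 4. Proportion = 1.3251/4 = 0.3313 → 33.13%.

33.1%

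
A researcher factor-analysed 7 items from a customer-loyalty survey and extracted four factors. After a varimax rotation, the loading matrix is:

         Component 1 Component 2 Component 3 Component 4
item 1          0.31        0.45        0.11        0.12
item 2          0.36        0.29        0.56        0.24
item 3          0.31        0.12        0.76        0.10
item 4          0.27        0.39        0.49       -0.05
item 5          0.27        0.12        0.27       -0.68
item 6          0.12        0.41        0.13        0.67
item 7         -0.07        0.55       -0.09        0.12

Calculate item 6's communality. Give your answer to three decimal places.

h² = 0.12² + 0.41² + 0.13² + 0.67² = 0.0144 + 0.1681 + 0.0169 + 0.4489 = 0.6483

0.648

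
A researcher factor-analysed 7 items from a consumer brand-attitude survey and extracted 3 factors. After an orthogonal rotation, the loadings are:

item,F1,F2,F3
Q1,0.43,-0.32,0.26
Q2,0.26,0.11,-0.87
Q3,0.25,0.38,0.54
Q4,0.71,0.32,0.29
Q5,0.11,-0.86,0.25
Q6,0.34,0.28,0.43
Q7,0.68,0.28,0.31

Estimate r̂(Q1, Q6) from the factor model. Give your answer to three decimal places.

r̂ = Σ λ_i·λ_j across factors = (0.43)(0.34) + (-0.32)(0.28) + (0.26)(0.43)
  = +0.1462 -0.0896 +0.1118 = 0.1684

0.168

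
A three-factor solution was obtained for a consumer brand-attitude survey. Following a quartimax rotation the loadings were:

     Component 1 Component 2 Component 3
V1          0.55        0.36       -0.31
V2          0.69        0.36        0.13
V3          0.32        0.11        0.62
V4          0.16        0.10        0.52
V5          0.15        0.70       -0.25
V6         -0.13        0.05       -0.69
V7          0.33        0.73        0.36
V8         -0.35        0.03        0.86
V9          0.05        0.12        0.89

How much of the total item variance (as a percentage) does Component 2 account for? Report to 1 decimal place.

14.7%

SS loadings for Component 2 = 0.36² + 0.36² + 0.11² + 0.10² + 0.70² + 0.05² + 0.73² + 0.03² + 0.12² = 1.3220
With 9 standardized items, total variance = 9. Proportion = 1.3220/9 = 0.1469 → 14.69%.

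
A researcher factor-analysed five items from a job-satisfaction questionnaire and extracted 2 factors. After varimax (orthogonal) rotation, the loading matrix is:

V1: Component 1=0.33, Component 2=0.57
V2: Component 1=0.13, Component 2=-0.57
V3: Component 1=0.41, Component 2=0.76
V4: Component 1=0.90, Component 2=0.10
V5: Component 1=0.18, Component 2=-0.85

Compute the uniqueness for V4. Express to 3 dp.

0.180

h² = 0.90² + 0.10² = 0.8100 + 0.0100 = 0.8200
Uniqueness u² = 1 − h² = 1 − 0.8200 = 0.1800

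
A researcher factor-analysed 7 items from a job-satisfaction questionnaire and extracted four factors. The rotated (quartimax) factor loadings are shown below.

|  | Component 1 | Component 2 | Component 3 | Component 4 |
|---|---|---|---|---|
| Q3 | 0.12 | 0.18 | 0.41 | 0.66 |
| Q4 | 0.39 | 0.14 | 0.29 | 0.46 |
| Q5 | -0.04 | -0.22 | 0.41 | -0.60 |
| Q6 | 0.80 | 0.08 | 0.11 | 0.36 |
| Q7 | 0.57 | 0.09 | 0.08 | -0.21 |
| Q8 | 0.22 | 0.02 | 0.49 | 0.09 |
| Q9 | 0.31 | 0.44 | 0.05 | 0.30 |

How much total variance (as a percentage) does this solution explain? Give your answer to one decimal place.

50.7%

SS loadings by factor: 1.2775, 0.3089, 0.6814, 1.2790; total = 3.5468.
Total variance with 7 standardized items is 7, so the solution explains 3.5468/7 = 0.5067 = 50.67%.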